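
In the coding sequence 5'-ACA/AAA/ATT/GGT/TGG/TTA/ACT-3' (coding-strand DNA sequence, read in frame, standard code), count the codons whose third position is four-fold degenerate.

3

Codon 1 ACA (Thr): third position 4-fold.
Codon 2 AAA (Lys): third position 2-fold.
Codon 3 ATT (Ile): third position 3-fold.
Codon 4 GGT (Gly): third position 4-fold.
Codon 5 TGG (Trp): third position 1-fold.
Codon 6 TTA (Leu): third position 2-fold.
Codon 7 ACT (Thr): third position 4-fold.
Four-fold degenerate third positions: 3.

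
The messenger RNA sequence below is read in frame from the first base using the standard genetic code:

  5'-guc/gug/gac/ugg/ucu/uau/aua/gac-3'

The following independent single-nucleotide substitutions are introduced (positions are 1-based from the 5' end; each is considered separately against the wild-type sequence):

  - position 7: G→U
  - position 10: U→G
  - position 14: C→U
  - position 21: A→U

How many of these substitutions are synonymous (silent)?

1

Codon 3: GAC (Asp) → UAC (Tyr) — missense.
Codon 4: UGG (Trp) → GGG (Gly) — missense.
Codon 5: UCU (Ser) → UUU (Phe) — missense.
Codon 7: AUA (Ile) → AUU (Ile) — synonymous.
Synonymous: 1 of 4.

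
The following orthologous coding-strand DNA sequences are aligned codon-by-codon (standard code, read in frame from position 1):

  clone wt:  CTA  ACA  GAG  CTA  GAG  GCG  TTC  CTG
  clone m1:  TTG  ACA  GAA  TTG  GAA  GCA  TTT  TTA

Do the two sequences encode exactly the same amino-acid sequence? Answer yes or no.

yes

Codon 1: CTA Leu / TTG Leu — synonymous.
Codon 2: ACA Thr / ACA Thr — identical.
Codon 3: GAG Glu / GAA Glu — synonymous.
Codon 4: CTA Leu / TTG Leu — synonymous.
Codon 5: GAG Glu / GAA Glu — synonymous.
Codon 6: GCG Ala / GCA Ala — synonymous.
Codon 7: TTC Phe / TTT Phe — synonymous.
Codon 8: CTG Leu / TTA Leu — synonymous.
Nonsynonymous differences: 0 → same protein.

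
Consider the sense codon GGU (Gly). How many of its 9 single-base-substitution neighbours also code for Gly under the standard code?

3

Position 1: none → 0 synonymous.
Position 2: none → 0 synonymous.
Position 3: GGC, GGA, GGG → 3 synonymous.
Total: 0 + 0 + 3 = 3.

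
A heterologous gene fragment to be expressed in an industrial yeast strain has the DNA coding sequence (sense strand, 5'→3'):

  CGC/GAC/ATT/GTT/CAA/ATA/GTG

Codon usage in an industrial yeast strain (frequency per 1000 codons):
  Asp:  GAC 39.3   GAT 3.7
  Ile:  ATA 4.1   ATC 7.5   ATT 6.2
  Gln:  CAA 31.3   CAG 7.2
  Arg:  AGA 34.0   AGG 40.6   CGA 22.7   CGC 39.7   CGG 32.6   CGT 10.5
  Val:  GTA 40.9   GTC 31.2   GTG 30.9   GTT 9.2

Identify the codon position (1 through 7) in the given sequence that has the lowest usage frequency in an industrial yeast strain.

Codon 1 CGC (Arg): 39.7 per 1000.
Codon 2 GAC (Asp): 39.3 per 1000.
Codon 3 ATT (Ile): 6.2 per 1000.
Codon 4 GTT (Val): 9.2 per 1000.
Codon 5 CAA (Gln): 31.3 per 1000.
Codon 6 ATA (Ile): 4.1 per 1000.
Codon 7 GTG (Val): 30.9 per 1000.
Lowest frequency is 4.1 at codon 6.

6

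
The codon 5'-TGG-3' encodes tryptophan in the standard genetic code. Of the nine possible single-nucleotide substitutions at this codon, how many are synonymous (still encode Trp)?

Position 1: none → 0 synonymous.
Position 2: none → 0 synonymous.
Position 3: none → 0 synonymous.
Total: 0 + 0 + 0 = 0.

0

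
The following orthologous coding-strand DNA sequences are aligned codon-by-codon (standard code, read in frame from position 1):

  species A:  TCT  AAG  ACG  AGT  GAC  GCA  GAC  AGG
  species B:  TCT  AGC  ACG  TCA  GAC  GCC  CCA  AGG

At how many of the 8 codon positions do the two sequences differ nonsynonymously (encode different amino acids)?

2

Codon 1: TCT Ser / TCT Ser — identical.
Codon 2: AAG Lys / AGC Ser — nonsynonymous.
Codon 3: ACG Thr / ACG Thr — identical.
Codon 4: AGT Ser / TCA Ser — synonymous.
Codon 5: GAC Asp / GAC Asp — identical.
Codon 6: GCA Ala / GCC Ala — synonymous.
Codon 7: GAC Asp / CCA Pro — nonsynonymous.
Codon 8: AGG Arg / AGG Arg — identical.
Nonsynonymous differences: 2.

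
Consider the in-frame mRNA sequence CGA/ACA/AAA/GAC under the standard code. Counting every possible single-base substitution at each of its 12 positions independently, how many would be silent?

9

Codon 1 (CGA, Arg): 4 synonymous substitutions.
Codon 2 (ACA, Thr): 3 synonymous substitutions.
Codon 3 (AAA, Lys): 1 synonymous substitution.
Codon 4 (GAC, Asp): 1 synonymous substitution.
Total: 4 + 3 + 1 + 1 = 9.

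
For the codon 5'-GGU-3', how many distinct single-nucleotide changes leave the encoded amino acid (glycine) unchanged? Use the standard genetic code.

3

Position 1: none → 0 synonymous.
Position 2: none → 0 synonymous.
Position 3: GGC, GGA, GGG → 3 synonymous.
Total: 0 + 0 + 3 = 3.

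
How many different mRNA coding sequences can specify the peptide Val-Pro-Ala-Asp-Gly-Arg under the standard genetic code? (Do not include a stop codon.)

3072

Val: 4 codons.
Pro: 4 codons.
Ala: 4 codons.
Asp: 2 codons.
Gly: 4 codons.
Arg: 6 codons.
4 × 4 × 4 × 2 × 4 × 6 = 3072.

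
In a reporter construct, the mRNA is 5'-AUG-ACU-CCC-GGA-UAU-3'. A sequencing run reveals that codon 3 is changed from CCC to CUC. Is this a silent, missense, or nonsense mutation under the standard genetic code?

missense

Position 8 falls in codon 3: CCC → Pro.
After the substitution the codon is CUC → Leu.
Pro ≠ Leu, so this is a missense mutation.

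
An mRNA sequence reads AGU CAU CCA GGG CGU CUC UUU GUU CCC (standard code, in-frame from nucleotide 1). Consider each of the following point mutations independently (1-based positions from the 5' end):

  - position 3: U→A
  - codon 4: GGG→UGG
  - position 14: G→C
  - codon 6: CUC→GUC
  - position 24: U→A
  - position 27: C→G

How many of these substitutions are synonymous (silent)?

Codon 1: AGU (Ser) → AGA (Arg) — missense.
Codon 4: GGG (Gly) → UGG (Trp) — missense.
Codon 5: CGU (Arg) → CCU (Pro) — missense.
Codon 6: CUC (Leu) → GUC (Val) — missense.
Codon 8: GUU (Val) → GUA (Val) — synonymous.
Codon 9: CCC (Pro) → CCG (Pro) — synonymous.
Synonymous: 2 of 6.

2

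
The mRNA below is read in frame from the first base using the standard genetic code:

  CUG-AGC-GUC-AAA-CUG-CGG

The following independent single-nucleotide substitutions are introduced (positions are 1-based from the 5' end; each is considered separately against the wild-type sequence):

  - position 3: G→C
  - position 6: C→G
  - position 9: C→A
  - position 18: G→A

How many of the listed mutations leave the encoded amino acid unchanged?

3

Codon 1: CUG (Leu) → CUC (Leu) — synonymous.
Codon 2: AGC (Ser) → AGG (Arg) — missense.
Codon 3: GUC (Val) → GUA (Val) — synonymous.
Codon 6: CGG (Arg) → CGA (Arg) — synonymous.
Synonymous: 3 of 4.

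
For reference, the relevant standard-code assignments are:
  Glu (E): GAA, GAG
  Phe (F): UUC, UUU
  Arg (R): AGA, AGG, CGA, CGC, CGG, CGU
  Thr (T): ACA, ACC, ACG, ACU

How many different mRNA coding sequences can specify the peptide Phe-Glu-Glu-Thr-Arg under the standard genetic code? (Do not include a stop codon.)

Phe: 2 codons.
Glu: 2 codons.
Glu: 2 codons.
Thr: 4 codons.
Arg: 6 codons.
2 × 2 × 2 × 4 × 6 = 192.

192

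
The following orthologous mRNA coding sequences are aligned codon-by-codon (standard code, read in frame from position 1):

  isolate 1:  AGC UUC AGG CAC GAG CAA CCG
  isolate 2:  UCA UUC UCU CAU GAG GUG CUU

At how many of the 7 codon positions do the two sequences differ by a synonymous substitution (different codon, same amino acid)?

Codon 1: AGC Ser / UCA Ser — synonymous.
Codon 2: UUC Phe / UUC Phe — identical.
Codon 3: AGG Arg / UCU Ser — nonsynonymous.
Codon 4: CAC His / CAU His — synonymous.
Codon 5: GAG Glu / GAG Glu — identical.
Codon 6: CAA Gln / GUG Val — nonsynonymous.
Codon 7: CCG Pro / CUU Leu — nonsynonymous.
Synonymous differences: 2.

2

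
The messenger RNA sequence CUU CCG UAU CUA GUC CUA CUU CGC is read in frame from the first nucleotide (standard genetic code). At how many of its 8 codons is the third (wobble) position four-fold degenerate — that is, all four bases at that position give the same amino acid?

Codon 1 CUU (Leu): third position 4-fold.
Codon 2 CCG (Pro): third position 4-fold.
Codon 3 UAU (Tyr): third position 2-fold.
Codon 4 CUA (Leu): third position 4-fold.
Codon 5 GUC (Val): third position 4-fold.
Codon 6 CUA (Leu): third position 4-fold.
Codon 7 CUU (Leu): third position 4-fold.
Codon 8 CGC (Arg): third position 4-fold.
Four-fold degenerate third positions: 7.

7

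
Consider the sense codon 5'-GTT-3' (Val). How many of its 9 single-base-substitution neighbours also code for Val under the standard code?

3

Position 1: none → 0 synonymous.
Position 2: none → 0 synonymous.
Position 3: GTC, GTA, GTG → 3 synonymous.
Total: 0 + 0 + 3 = 3.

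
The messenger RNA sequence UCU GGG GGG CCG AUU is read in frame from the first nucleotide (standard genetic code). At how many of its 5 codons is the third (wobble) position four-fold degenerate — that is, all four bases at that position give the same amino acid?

Codon 1 UCU (Ser): third position 4-fold.
Codon 2 GGG (Gly): third position 4-fold.
Codon 3 GGG (Gly): third position 4-fold.
Codon 4 CCG (Pro): third position 4-fold.
Codon 5 AUU (Ile): third position 3-fold.
Four-fold degenerate third positions: 4.

4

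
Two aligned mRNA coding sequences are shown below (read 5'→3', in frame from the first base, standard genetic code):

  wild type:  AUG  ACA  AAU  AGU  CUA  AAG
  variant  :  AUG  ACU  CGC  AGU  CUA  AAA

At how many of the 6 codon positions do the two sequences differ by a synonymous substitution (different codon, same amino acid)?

Codon 1: AUG Met / AUG Met — identical.
Codon 2: ACA Thr / ACU Thr — synonymous.
Codon 3: AAU Asn / CGC Arg — nonsynonymous.
Codon 4: AGU Ser / AGU Ser — identical.
Codon 5: CUA Leu / CUA Leu — identical.
Codon 6: AAG Lys / AAA Lys — synonymous.
Synonymous differences: 2.

2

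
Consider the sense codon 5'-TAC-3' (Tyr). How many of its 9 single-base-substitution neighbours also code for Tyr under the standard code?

1

Position 1: none → 0 synonymous.
Position 2: none → 0 synonymous.
Position 3: TAT → 1 synonymous.
Total: 0 + 0 + 1 = 1.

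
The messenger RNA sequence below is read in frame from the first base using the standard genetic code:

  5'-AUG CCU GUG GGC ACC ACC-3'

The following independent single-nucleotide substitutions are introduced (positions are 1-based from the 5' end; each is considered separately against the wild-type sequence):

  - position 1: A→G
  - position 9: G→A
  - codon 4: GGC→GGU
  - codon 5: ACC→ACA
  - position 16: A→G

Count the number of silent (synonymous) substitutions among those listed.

3

Codon 1: AUG (Met) → GUG (Val) — missense.
Codon 3: GUG (Val) → GUA (Val) — synonymous.
Codon 4: GGC (Gly) → GGU (Gly) — synonymous.
Codon 5: ACC (Thr) → ACA (Thr) — synonymous.
Codon 6: ACC (Thr) → GCC (Ala) — missense.
Synonymous: 3 of 5.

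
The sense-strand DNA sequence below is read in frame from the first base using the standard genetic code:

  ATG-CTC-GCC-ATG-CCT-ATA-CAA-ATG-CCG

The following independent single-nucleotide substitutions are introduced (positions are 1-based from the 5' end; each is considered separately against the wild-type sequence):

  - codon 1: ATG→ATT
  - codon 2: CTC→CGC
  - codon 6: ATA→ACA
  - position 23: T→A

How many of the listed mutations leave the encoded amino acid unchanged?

0

Codon 1: ATG (Met) → ATT (Ile) — missense.
Codon 2: CTC (Leu) → CGC (Arg) — missense.
Codon 6: ATA (Ile) → ACA (Thr) — missense.
Codon 8: ATG (Met) → AAG (Lys) — missense.
Synonymous: 0 of 4.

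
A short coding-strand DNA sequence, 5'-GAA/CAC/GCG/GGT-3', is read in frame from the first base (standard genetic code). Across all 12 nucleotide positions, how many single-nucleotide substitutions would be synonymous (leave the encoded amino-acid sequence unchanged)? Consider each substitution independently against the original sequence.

Codon 1 (GAA, Glu): 1 synonymous substitution.
Codon 2 (CAC, His): 1 synonymous substitution.
Codon 3 (GCG, Ala): 3 synonymous substitutions.
Codon 4 (GGT, Gly): 3 synonymous substitutions.
Total: 1 + 1 + 3 + 3 = 8.

8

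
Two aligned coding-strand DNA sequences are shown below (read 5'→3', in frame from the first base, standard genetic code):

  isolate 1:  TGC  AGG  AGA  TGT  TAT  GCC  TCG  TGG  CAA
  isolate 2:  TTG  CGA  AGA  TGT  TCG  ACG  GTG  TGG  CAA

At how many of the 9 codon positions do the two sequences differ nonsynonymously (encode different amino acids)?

4

Codon 1: TGC Cys / TTG Leu — nonsynonymous.
Codon 2: AGG Arg / CGA Arg — synonymous.
Codon 3: AGA Arg / AGA Arg — identical.
Codon 4: TGT Cys / TGT Cys — identical.
Codon 5: TAT Tyr / TCG Ser — nonsynonymous.
Codon 6: GCC Ala / ACG Thr — nonsynonymous.
Codon 7: TCG Ser / GTG Val — nonsynonymous.
Codon 8: TGG Trp / TGG Trp — identical.
Codon 9: CAA Gln / CAA Gln — identical.
Nonsynonymous differences: 4.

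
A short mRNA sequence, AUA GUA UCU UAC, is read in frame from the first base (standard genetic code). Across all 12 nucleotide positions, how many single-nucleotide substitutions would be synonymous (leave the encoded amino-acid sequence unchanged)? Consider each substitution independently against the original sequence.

9

Codon 1 (AUA, Ile): 2 synonymous substitutions.
Codon 2 (GUA, Val): 3 synonymous substitutions.
Codon 3 (UCU, Ser): 3 synonymous substitutions.
Codon 4 (UAC, Tyr): 1 synonymous substitution.
Total: 2 + 3 + 3 + 1 = 9.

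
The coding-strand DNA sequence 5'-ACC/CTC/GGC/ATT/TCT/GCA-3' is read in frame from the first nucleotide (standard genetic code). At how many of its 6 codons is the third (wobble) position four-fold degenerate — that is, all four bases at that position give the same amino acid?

Codon 1 ACC (Thr): third position 4-fold.
Codon 2 CTC (Leu): third position 4-fold.
Codon 3 GGC (Gly): third position 4-fold.
Codon 4 ATT (Ile): third position 3-fold.
Codon 5 TCT (Ser): third position 4-fold.
Codon 6 GCA (Ala): third position 4-fold.
Four-fold degenerate third positions: 5.

5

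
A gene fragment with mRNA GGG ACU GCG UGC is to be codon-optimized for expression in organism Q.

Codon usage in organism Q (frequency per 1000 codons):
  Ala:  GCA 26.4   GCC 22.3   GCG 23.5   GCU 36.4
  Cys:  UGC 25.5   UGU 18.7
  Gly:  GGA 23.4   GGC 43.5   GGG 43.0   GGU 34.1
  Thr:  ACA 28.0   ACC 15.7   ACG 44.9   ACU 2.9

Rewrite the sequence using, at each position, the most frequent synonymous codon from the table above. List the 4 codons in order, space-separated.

Codon 1 (Gly): best is GGC at 43.5.
Codon 2 (Thr): best is ACG at 44.9.
Codon 3 (Ala): best is GCU at 36.4.
Codon 4 (Cys): best is UGC at 25.5.

GGC ACG GCU UGC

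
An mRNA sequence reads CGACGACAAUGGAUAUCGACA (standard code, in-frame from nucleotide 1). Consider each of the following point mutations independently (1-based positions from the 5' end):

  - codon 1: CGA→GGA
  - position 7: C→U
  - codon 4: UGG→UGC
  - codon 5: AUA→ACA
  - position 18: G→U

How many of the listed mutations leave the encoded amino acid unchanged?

1

Codon 1: CGA (Arg) → GGA (Gly) — missense.
Codon 3: CAA (Gln) → UAA (Stop) — nonsense.
Codon 4: UGG (Trp) → UGC (Cys) — missense.
Codon 5: AUA (Ile) → ACA (Thr) — missense.
Codon 6: UCG (Ser) → UCU (Ser) — synonymous.
Synonymous: 1 of 5.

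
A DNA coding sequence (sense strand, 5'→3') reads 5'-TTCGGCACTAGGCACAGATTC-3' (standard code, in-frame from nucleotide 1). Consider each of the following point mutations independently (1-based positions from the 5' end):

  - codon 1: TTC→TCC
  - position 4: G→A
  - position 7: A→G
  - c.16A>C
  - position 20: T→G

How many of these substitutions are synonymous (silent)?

Codon 1: TTC (Phe) → TCC (Ser) — missense.
Codon 2: GGC (Gly) → AGC (Ser) — missense.
Codon 3: ACT (Thr) → GCT (Ala) — missense.
Codon 6: AGA (Arg) → CGA (Arg) — synonymous.
Codon 7: TTC (Phe) → TGC (Cys) — missense.
Synonymous: 1 of 5.

1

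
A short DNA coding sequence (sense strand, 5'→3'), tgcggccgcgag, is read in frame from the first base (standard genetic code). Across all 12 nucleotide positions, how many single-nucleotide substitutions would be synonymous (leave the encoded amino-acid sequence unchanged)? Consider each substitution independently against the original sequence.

8

Codon 1 (TGC, Cys): 1 synonymous substitution.
Codon 2 (GGC, Gly): 3 synonymous substitutions.
Codon 3 (CGC, Arg): 3 synonymous substitutions.
Codon 4 (GAG, Glu): 1 synonymous substitution.
Total: 1 + 3 + 3 + 1 = 8.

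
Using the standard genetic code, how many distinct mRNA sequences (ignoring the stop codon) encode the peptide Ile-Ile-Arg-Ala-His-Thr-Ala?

Ile: 3 codons.
Ile: 3 codons.
Arg: 6 codons.
Ala: 4 codons.
His: 2 codons.
Thr: 4 codons.
Ala: 4 codons.
3 × 3 × 6 × 4 × 2 × 4 × 4 = 6912.

6912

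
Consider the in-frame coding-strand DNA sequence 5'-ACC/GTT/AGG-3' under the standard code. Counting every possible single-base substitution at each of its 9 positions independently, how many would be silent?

Codon 1 (ACC, Thr): 3 synonymous substitutions.
Codon 2 (GTT, Val): 3 synonymous substitutions.
Codon 3 (AGG, Arg): 2 synonymous substitutions.
Total: 3 + 3 + 2 = 8.

8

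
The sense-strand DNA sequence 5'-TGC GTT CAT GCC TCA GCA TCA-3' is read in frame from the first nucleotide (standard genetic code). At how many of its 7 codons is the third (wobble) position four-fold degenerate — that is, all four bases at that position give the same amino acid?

Codon 1 TGC (Cys): third position 2-fold.
Codon 2 GTT (Val): third position 4-fold.
Codon 3 CAT (His): third position 2-fold.
Codon 4 GCC (Ala): third position 4-fold.
Codon 5 TCA (Ser): third position 4-fold.
Codon 6 GCA (Ala): third position 4-fold.
Codon 7 TCA (Ser): third position 4-fold.
Four-fold degenerate third positions: 5.

5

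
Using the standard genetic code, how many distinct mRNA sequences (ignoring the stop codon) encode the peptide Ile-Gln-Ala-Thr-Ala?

Ile: 3 codons.
Gln: 2 codons.
Ala: 4 codons.
Thr: 4 codons.
Ala: 4 codons.
3 × 2 × 4 × 4 × 4 = 384.

384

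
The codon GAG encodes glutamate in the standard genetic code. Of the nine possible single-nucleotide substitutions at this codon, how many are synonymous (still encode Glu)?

Position 1: none → 0 synonymous.
Position 2: none → 0 synonymous.
Position 3: GAA → 1 synonymous.
Total: 0 + 0 + 1 = 1.

1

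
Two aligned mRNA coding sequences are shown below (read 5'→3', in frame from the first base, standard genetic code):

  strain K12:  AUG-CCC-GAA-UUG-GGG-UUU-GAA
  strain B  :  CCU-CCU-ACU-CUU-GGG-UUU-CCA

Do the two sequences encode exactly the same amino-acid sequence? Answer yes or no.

no

Codon 1: AUG Met / CCU Pro — nonsynonymous.
Codon 2: CCC Pro / CCU Pro — synonymous.
Codon 3: GAA Glu / ACU Thr — nonsynonymous.
Codon 4: UUG Leu / CUU Leu — synonymous.
Codon 5: GGG Gly / GGG Gly — identical.
Codon 6: UUU Phe / UUU Phe — identical.
Codon 7: GAA Glu / CCA Pro — nonsynonymous.
Nonsynonymous differences: 3 → different protein.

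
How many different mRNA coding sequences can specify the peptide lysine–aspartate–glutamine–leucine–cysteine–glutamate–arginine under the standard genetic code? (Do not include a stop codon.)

1152

Lys: 2 codons.
Asp: 2 codons.
Gln: 2 codons.
Leu: 6 codons.
Cys: 2 codons.
Glu: 2 codons.
Arg: 6 codons.
2 × 2 × 2 × 6 × 2 × 2 × 6 = 1152.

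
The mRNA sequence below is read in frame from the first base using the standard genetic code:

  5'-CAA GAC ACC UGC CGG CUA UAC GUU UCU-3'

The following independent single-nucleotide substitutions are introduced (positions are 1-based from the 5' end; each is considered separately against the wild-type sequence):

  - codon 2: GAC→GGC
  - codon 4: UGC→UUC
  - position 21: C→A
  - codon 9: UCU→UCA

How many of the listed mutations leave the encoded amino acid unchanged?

Codon 2: GAC (Asp) → GGC (Gly) — missense.
Codon 4: UGC (Cys) → UUC (Phe) — missense.
Codon 7: UAC (Tyr) → UAA (Stop) — nonsense.
Codon 9: UCU (Ser) → UCA (Ser) — synonymous.
Synonymous: 1 of 4.

1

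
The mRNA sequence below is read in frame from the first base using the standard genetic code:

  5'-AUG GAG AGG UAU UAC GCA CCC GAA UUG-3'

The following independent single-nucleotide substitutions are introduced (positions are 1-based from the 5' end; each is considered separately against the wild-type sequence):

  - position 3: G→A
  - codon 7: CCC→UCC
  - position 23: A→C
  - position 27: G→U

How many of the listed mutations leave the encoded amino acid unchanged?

Codon 1: AUG (Met) → AUA (Ile) — missense.
Codon 7: CCC (Pro) → UCC (Ser) — missense.
Codon 8: GAA (Glu) → GCA (Ala) — missense.
Codon 9: UUG (Leu) → UUU (Phe) — missense.
Synonymous: 0 of 4.

0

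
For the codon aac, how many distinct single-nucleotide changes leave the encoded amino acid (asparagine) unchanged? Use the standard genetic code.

Position 1: none → 0 synonymous.
Position 2: none → 0 synonymous.
Position 3: AAU → 1 synonymous.
Total: 0 + 0 + 1 = 1.

1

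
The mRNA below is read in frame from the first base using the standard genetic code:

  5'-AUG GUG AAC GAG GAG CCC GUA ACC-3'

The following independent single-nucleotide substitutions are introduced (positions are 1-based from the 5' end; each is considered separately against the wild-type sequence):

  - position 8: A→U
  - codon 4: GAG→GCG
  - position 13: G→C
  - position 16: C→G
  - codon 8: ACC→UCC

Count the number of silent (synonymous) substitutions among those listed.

Codon 3: AAC (Asn) → AUC (Ile) — missense.
Codon 4: GAG (Glu) → GCG (Ala) — missense.
Codon 5: GAG (Glu) → CAG (Gln) — missense.
Codon 6: CCC (Pro) → GCC (Ala) — missense.
Codon 8: ACC (Thr) → UCC (Ser) — missense.
Synonymous: 0 of 5.

0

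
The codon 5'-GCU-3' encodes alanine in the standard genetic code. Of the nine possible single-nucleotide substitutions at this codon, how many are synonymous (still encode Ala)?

3

Position 1: none → 0 synonymous.
Position 2: none → 0 synonymous.
Position 3: GCC, GCA, GCG → 3 synonymous.
Total: 0 + 0 + 3 = 3.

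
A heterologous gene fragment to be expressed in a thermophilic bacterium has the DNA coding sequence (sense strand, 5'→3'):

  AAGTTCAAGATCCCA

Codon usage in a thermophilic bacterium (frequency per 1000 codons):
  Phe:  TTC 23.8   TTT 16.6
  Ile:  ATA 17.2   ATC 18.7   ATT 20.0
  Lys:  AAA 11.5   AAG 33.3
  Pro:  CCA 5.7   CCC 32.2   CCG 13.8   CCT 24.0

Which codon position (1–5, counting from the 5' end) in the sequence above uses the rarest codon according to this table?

5

Codon 1 AAG (Lys): 33.3 per 1000.
Codon 2 TTC (Phe): 23.8 per 1000.
Codon 3 AAG (Lys): 33.3 per 1000.
Codon 4 ATC (Ile): 18.7 per 1000.
Codon 5 CCA (Pro): 5.7 per 1000.
Lowest frequency is 5.7 at codon 5.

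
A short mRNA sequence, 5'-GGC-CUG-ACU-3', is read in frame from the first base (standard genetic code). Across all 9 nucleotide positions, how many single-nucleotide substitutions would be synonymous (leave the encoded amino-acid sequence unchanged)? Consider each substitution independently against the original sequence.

10

Codon 1 (GGC, Gly): 3 synonymous substitutions.
Codon 2 (CUG, Leu): 4 synonymous substitutions.
Codon 3 (ACU, Thr): 3 synonymous substitutions.
Total: 3 + 4 + 3 = 10.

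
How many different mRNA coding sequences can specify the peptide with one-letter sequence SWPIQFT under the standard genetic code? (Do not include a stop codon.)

Ser: 6 codons.
Trp: 1 codon.
Pro: 4 codons.
Ile: 3 codons.
Gln: 2 codons.
Phe: 2 codons.
Thr: 4 codons.
6 × 1 × 4 × 3 × 2 × 2 × 4 = 1152.

1152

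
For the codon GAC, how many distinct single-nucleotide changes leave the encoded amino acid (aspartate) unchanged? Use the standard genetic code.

Position 1: none → 0 synonymous.
Position 2: none → 0 synonymous.
Position 3: GAT → 1 synonymous.
Total: 0 + 0 + 1 = 1.

1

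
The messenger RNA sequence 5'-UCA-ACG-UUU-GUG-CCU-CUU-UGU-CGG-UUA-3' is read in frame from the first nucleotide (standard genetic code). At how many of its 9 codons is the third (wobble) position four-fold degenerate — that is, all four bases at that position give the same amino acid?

Codon 1 UCA (Ser): third position 4-fold.
Codon 2 ACG (Thr): third position 4-fold.
Codon 3 UUU (Phe): third position 2-fold.
Codon 4 GUG (Val): third position 4-fold.
Codon 5 CCU (Pro): third position 4-fold.
Codon 6 CUU (Leu): third position 4-fold.
Codon 7 UGU (Cys): third position 2-fold.
Codon 8 CGG (Arg): third position 4-fold.
Codon 9 UUA (Leu): third position 2-fold.
Four-fold degenerate third positions: 6.

6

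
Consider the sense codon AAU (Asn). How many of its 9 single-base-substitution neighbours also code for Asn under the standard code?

1

Position 1: none → 0 synonymous.
Position 2: none → 0 synonymous.
Position 3: AAC → 1 synonymous.
Total: 0 + 0 + 1 = 1.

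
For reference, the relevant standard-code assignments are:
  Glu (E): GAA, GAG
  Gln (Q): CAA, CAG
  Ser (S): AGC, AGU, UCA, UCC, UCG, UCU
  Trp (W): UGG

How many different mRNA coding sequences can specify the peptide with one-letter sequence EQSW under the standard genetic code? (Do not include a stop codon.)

24

Glu: 2 codons.
Gln: 2 codons.
Ser: 6 codons.
Trp: 1 codon.
2 × 2 × 6 × 1 = 24.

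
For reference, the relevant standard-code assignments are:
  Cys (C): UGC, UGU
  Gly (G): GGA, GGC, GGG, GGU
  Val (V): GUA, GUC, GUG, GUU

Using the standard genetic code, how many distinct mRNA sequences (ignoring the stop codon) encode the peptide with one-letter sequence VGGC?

128

Val: 4 codons.
Gly: 4 codons.
Gly: 4 codons.
Cys: 2 codons.
4 × 4 × 4 × 2 = 128.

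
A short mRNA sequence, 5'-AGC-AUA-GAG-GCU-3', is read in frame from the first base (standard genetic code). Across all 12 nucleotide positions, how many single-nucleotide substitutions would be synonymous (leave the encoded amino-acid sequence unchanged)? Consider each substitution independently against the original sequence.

7

Codon 1 (AGC, Ser): 1 synonymous substitution.
Codon 2 (AUA, Ile): 2 synonymous substitutions.
Codon 3 (GAG, Glu): 1 synonymous substitution.
Codon 4 (GCU, Ala): 3 synonymous substitutions.
Total: 1 + 2 + 1 + 3 = 7.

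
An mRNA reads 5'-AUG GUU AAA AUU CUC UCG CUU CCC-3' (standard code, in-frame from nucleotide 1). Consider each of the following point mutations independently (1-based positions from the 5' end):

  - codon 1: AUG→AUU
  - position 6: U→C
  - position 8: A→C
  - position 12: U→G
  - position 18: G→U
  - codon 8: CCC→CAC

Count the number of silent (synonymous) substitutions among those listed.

2

Codon 1: AUG (Met) → AUU (Ile) — missense.
Codon 2: GUU (Val) → GUC (Val) — synonymous.
Codon 3: AAA (Lys) → ACA (Thr) — missense.
Codon 4: AUU (Ile) → AUG (Met) — missense.
Codon 6: UCG (Ser) → UCU (Ser) — synonymous.
Codon 8: CCC (Pro) → CAC (His) — missense.
Synonymous: 2 of 6.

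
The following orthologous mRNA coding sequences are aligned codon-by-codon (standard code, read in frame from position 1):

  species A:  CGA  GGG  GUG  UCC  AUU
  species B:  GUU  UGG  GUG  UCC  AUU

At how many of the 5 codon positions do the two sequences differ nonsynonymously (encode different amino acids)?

2

Codon 1: CGA Arg / GUU Val — nonsynonymous.
Codon 2: GGG Gly / UGG Trp — nonsynonymous.
Codon 3: GUG Val / GUG Val — identical.
Codon 4: UCC Ser / UCC Ser — identical.
Codon 5: AUU Ile / AUU Ile — identical.
Nonsynonymous differences: 2.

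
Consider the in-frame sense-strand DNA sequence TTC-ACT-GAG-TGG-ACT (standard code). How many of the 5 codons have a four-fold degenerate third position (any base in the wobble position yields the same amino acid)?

2

Codon 1 TTC (Phe): third position 2-fold.
Codon 2 ACT (Thr): third position 4-fold.
Codon 3 GAG (Glu): third position 2-fold.
Codon 4 TGG (Trp): third position 1-fold.
Codon 5 ACT (Thr): third position 4-fold.
Four-fold degenerate third positions: 2.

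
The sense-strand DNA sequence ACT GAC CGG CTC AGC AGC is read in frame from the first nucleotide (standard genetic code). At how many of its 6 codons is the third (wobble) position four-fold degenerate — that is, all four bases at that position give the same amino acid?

Codon 1 ACT (Thr): third position 4-fold.
Codon 2 GAC (Asp): third position 2-fold.
Codon 3 CGG (Arg): third position 4-fold.
Codon 4 CTC (Leu): third position 4-fold.
Codon 5 AGC (Ser): third position 2-fold.
Codon 6 AGC (Ser): third position 2-fold.
Four-fold degenerate third positions: 3.

3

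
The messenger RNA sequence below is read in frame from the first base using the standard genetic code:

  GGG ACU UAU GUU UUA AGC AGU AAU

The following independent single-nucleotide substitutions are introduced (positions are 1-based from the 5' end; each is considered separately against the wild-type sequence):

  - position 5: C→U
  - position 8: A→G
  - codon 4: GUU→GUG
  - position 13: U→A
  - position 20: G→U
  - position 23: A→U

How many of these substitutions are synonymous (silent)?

1

Codon 2: ACU (Thr) → AUU (Ile) — missense.
Codon 3: UAU (Tyr) → UGU (Cys) — missense.
Codon 4: GUU (Val) → GUG (Val) — synonymous.
Codon 5: UUA (Leu) → AUA (Ile) — missense.
Codon 7: AGU (Ser) → AUU (Ile) — missense.
Codon 8: AAU (Asn) → AUU (Ile) — missense.
Synonymous: 1 of 6.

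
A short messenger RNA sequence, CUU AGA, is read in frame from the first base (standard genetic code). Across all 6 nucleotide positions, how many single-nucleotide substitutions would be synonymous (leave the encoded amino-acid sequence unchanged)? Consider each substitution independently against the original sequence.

Codon 1 (CUU, Leu): 3 synonymous substitutions.
Codon 2 (AGA, Arg): 2 synonymous substitutions.
Total: 3 + 2 = 5.

5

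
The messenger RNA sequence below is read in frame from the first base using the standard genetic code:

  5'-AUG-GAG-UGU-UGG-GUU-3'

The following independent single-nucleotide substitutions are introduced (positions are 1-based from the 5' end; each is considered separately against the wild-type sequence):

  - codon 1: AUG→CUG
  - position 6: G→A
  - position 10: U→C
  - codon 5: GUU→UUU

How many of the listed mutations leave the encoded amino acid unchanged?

Codon 1: AUG (Met) → CUG (Leu) — missense.
Codon 2: GAG (Glu) → GAA (Glu) — synonymous.
Codon 4: UGG (Trp) → CGG (Arg) — missense.
Codon 5: GUU (Val) → UUU (Phe) — missense.
Synonymous: 1 of 4.

1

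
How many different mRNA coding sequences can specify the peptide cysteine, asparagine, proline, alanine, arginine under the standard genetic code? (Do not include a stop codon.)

384

Cys: 2 codons.
Asn: 2 codons.
Pro: 4 codons.
Ala: 4 codons.
Arg: 6 codons.
2 × 2 × 4 × 4 × 6 = 384.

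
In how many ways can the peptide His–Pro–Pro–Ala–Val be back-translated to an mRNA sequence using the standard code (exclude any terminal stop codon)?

512

His: 2 codons.
Pro: 4 codons.
Pro: 4 codons.
Ala: 4 codons.
Val: 4 codons.
2 × 4 × 4 × 4 × 4 = 512.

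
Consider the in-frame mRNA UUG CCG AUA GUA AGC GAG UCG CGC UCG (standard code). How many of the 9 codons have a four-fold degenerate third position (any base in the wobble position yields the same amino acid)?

5

Codon 1 UUG (Leu): third position 2-fold.
Codon 2 CCG (Pro): third position 4-fold.
Codon 3 AUA (Ile): third position 3-fold.
Codon 4 GUA (Val): third position 4-fold.
Codon 5 AGC (Ser): third position 2-fold.
Codon 6 GAG (Glu): third position 2-fold.
Codon 7 UCG (Ser): third position 4-fold.
Codon 8 CGC (Arg): third position 4-fold.
Codon 9 UCG (Ser): third position 4-fold.
Four-fold degenerate third positions: 5.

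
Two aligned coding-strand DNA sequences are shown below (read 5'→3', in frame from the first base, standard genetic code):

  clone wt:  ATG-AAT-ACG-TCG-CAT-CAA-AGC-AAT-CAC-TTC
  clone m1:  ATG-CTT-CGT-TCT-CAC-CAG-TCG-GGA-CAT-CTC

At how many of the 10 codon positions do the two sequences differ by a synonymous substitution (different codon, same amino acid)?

5

Codon 1: ATG Met / ATG Met — identical.
Codon 2: AAT Asn / CTT Leu — nonsynonymous.
Codon 3: ACG Thr / CGT Arg — nonsynonymous.
Codon 4: TCG Ser / TCT Ser — synonymous.
Codon 5: CAT His / CAC His — synonymous.
Codon 6: CAA Gln / CAG Gln — synonymous.
Codon 7: AGC Ser / TCG Ser — synonymous.
Codon 8: AAT Asn / GGA Gly — nonsynonymous.
Codon 9: CAC His / CAT His — synonymous.
Codon 10: TTC Phe / CTC Leu — nonsynonymous.
Synonymous differences: 5.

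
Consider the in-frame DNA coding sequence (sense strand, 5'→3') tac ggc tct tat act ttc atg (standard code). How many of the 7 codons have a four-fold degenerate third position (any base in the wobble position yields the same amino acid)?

3

Codon 1 TAC (Tyr): third position 2-fold.
Codon 2 GGC (Gly): third position 4-fold.
Codon 3 TCT (Ser): third position 4-fold.
Codon 4 TAT (Tyr): third position 2-fold.
Codon 5 ACT (Thr): third position 4-fold.
Codon 6 TTC (Phe): third position 2-fold.
Codon 7 ATG (Met): third position 1-fold.
Four-fold degenerate third positions: 3.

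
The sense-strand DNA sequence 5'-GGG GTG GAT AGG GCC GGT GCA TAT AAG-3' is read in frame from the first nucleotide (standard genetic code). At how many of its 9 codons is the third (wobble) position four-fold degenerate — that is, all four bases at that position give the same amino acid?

Codon 1 GGG (Gly): third position 4-fold.
Codon 2 GTG (Val): third position 4-fold.
Codon 3 GAT (Asp): third position 2-fold.
Codon 4 AGG (Arg): third position 2-fold.
Codon 5 GCC (Ala): third position 4-fold.
Codon 6 GGT (Gly): third position 4-fold.
Codon 7 GCA (Ala): third position 4-fold.
Codon 8 TAT (Tyr): third position 2-fold.
Codon 9 AAG (Lys): third position 2-fold.
Four-fold degenerate third positions: 5.

5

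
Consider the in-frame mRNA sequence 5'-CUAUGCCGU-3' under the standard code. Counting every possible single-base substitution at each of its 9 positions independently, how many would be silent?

8

Codon 1 (CUA, Leu): 4 synonymous substitutions.
Codon 2 (UGC, Cys): 1 synonymous substitution.
Codon 3 (CGU, Arg): 3 synonymous substitutions.
Total: 4 + 1 + 3 = 8.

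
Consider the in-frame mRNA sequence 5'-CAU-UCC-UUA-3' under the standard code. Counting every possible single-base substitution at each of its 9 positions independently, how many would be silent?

6

Codon 1 (CAU, His): 1 synonymous substitution.
Codon 2 (UCC, Ser): 3 synonymous substitutions.
Codon 3 (UUA, Leu): 2 synonymous substitutions.
Total: 1 + 3 + 2 = 6.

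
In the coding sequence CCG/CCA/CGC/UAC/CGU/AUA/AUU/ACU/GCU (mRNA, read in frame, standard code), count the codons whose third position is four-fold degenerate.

6

Codon 1 CCG (Pro): third position 4-fold.
Codon 2 CCA (Pro): third position 4-fold.
Codon 3 CGC (Arg): third position 4-fold.
Codon 4 UAC (Tyr): third position 2-fold.
Codon 5 CGU (Arg): third position 4-fold.
Codon 6 AUA (Ile): third position 3-fold.
Codon 7 AUU (Ile): third position 3-fold.
Codon 8 ACU (Thr): third position 4-fold.
Codon 9 GCU (Ala): third position 4-fold.
Four-fold degenerate third positions: 6.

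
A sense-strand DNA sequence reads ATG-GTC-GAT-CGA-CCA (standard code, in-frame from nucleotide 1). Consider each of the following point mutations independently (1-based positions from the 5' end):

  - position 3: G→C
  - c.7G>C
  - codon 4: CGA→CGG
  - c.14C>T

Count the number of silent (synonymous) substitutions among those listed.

Codon 1: ATG (Met) → ATC (Ile) — missense.
Codon 3: GAT (Asp) → CAT (His) — missense.
Codon 4: CGA (Arg) → CGG (Arg) — synonymous.
Codon 5: CCA (Pro) → CTA (Leu) — missense.
Synonymous: 1 of 4.

1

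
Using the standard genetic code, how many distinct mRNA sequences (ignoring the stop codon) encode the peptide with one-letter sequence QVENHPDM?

Gln: 2 codons.
Val: 4 codons.
Glu: 2 codons.
Asn: 2 codons.
His: 2 codons.
Pro: 4 codons.
Asp: 2 codons.
Met: 1 codon.
2 × 4 × 2 × 2 × 2 × 4 × 2 × 1 = 512.

512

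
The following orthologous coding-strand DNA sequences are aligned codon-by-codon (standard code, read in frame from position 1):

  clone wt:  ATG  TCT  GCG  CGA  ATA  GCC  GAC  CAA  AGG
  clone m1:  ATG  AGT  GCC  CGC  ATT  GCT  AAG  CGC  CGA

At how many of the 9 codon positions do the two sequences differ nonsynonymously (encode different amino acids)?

2

Codon 1: ATG Met / ATG Met — identical.
Codon 2: TCT Ser / AGT Ser — synonymous.
Codon 3: GCG Ala / GCC Ala — synonymous.
Codon 4: CGA Arg / CGC Arg — synonymous.
Codon 5: ATA Ile / ATT Ile — synonymous.
Codon 6: GCC Ala / GCT Ala — synonymous.
Codon 7: GAC Asp / AAG Lys — nonsynonymous.
Codon 8: CAA Gln / CGC Arg — nonsynonymous.
Codon 9: AGG Arg / CGA Arg — synonymous.
Nonsynonymous differences: 2.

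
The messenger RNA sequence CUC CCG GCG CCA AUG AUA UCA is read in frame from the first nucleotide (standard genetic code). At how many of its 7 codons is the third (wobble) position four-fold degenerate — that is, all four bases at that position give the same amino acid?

5

Codon 1 CUC (Leu): third position 4-fold.
Codon 2 CCG (Pro): third position 4-fold.
Codon 3 GCG (Ala): third position 4-fold.
Codon 4 CCA (Pro): third position 4-fold.
Codon 5 AUG (Met): third position 1-fold.
Codon 6 AUA (Ile): third position 3-fold.
Codon 7 UCA (Ser): third position 4-fold.
Four-fold degenerate third positions: 5.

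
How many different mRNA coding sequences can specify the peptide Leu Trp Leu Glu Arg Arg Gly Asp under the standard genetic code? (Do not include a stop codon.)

20736

Leu: 6 codons.
Trp: 1 codon.
Leu: 6 codons.
Glu: 2 codons.
Arg: 6 codons.
Arg: 6 codons.
Gly: 4 codons.
Asp: 2 codons.
6 × 1 × 6 × 2 × 6 × 6 × 4 × 2 = 20736.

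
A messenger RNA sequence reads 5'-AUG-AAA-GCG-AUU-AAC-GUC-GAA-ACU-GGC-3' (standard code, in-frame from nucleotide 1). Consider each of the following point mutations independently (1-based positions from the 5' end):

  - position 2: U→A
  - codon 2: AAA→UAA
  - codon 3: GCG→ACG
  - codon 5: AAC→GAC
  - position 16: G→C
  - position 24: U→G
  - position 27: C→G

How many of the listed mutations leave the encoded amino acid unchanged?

Codon 1: AUG (Met) → AAG (Lys) — missense.
Codon 2: AAA (Lys) → UAA (Stop) — nonsense.
Codon 3: GCG (Ala) → ACG (Thr) — missense.
Codon 5: AAC (Asn) → GAC (Asp) — missense.
Codon 6: GUC (Val) → CUC (Leu) — missense.
Codon 8: ACU (Thr) → ACG (Thr) — synonymous.
Codon 9: GGC (Gly) → GGG (Gly) — synonymous.
Synonymous: 2 of 7.

2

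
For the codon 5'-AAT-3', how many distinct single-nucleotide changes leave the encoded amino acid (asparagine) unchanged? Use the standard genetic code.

Position 1: none → 0 synonymous.
Position 2: none → 0 synonymous.
Position 3: AAC → 1 synonymous.
Total: 0 + 0 + 1 = 1.

1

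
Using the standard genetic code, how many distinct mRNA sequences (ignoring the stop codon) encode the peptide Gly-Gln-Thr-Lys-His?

Gly: 4 codons.
Gln: 2 codons.
Thr: 4 codons.
Lys: 2 codons.
His: 2 codons.
4 × 2 × 4 × 2 × 2 = 128.

128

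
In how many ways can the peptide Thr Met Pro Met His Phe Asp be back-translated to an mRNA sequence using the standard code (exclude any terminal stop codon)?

Thr: 4 codons.
Met: 1 codon.
Pro: 4 codons.
Met: 1 codon.
His: 2 codons.
Phe: 2 codons.
Asp: 2 codons.
4 × 1 × 4 × 1 × 2 × 2 × 2 = 128.

128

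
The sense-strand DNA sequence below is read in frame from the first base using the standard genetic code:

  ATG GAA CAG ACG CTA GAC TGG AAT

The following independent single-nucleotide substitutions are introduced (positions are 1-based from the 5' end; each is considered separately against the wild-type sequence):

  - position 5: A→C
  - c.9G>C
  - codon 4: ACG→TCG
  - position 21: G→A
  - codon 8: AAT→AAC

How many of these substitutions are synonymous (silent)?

1

Codon 2: GAA (Glu) → GCA (Ala) — missense.
Codon 3: CAG (Gln) → CAC (His) — missense.
Codon 4: ACG (Thr) → TCG (Ser) — missense.
Codon 7: TGG (Trp) → TGA (Stop) — nonsense.
Codon 8: AAT (Asn) → AAC (Asn) — synonymous.
Synonymous: 1 of 5.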